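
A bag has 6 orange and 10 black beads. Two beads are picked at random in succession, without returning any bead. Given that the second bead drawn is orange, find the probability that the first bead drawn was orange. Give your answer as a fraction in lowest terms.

1/3

P(first=orange and the second bead drawn is orange) = (6/16)·(5/15) = 1/8.
P(the second bead drawn is orange) = Σ over first color = 1/8 + 1/4 = 3/8.
By Bayes, P(first=orange | the second bead drawn is orange) = 1/8 / 3/8 = 1/3 ≈ 0.3333.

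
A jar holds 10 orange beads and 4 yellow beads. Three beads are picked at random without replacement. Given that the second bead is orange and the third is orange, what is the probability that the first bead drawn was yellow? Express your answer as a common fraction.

P(first=yellow and the second bead is orange and the third is orange) = (4/14)·(10/13)·(9/12) = 15/91.
P(E) = Σ over first color = 30/91 + 15/91 = 45/91.
By Bayes, P(first=yellow | E) = 15/91 / 45/91 = 1/3 ≈ 0.3333.

1/3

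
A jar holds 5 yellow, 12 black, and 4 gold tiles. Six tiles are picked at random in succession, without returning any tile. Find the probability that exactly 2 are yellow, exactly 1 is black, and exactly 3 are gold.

20/2261

Unordered draws without replacement: count favorable combinations over C(21,6).
Favorable = C(5,2) · C(12,1) · C(4,3) = 480; total = C(21,6) = 54264.
P = 480/54264 = 20/2261 ≈ 0.0088.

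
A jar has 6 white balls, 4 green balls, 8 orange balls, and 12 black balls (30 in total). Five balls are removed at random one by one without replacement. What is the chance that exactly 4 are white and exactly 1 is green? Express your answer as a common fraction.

Unordered draws without replacement: count favorable combinations over C(30,5).
Favorable = C(6,4) · C(4,1) · C(8,0) · C(12,0) = 60; total = C(30,5) = 142506.
P = 60/142506 = 10/23751 ≈ 0.0004.

10/23751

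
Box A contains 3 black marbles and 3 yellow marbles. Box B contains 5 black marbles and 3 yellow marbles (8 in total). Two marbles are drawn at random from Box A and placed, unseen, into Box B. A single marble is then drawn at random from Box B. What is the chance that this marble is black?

3/5

Condition on how many of the transferred marbles are black (from Box A: 3 black of 6; then Box B has 10 total).
  0 black: C(3,0)C(3,2)/C(6,2) = 1/5; then P = 5/10
  1 black: C(3,1)C(3,1)/C(6,2) = 3/5; then P = 6/10
  2 black: C(3,2)C(3,0)/C(6,2) = 1/5; then P = 7/10
P(black from Box B) = 3/5 ≈ 0.6000.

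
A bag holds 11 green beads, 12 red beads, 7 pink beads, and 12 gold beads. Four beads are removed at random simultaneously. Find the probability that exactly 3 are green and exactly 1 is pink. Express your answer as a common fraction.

Unordered draws without replacement: count favorable combinations over C(42,4).
Favorable = C(11,3) · C(12,0) · C(7,1) · C(12,0) = 1155; total = C(42,4) = 111930.
P = 1155/111930 = 11/1066 ≈ 0.0103.

11/1066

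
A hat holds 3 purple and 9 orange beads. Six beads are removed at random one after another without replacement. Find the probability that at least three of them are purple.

Sum the hypergeometric tail for j = 3,…,3 purple beads.
Favorable = C(3,3)·C(9,3) = 84; total = C(12,6) = 924.
P = 84/924 = 1/11 ≈ 0.0909.

1/11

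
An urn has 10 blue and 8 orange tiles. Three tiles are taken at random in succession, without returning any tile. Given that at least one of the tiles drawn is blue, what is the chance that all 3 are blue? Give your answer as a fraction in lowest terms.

3/19

P(all 3 blue) = C(10,3)/C(18,3) = 5/34; P(at least one blue) = 1 − C(8,3)/C(18,3) = 95/102.
Since 'all 3 blue' ⊆ 'at least one blue', P(all 3 | at least one) = 5/34 / 95/102 = 3/19 ≈ 0.1579.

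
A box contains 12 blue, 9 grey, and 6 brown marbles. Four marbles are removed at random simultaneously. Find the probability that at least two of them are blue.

11/18

Sum the hypergeometric tail for j = 2,…,4 blue marbles.
Favorable = C(12,2)·C(15,2) + C(12,3)·C(15,1) + C(12,4)·C(15,0) = 10725; total = C(27,4) = 17550.
P = 10725/17550 = 11/18 ≈ 0.6111.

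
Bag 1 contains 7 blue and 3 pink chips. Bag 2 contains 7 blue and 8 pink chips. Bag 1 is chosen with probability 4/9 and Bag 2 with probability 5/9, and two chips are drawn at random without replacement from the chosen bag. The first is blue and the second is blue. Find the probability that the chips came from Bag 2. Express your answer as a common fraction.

P(E | Bag 1) = 7/15; P(E | Bag 2) = 1/5.
P(E) = 4/9·7/15 + 5/9·1/5 = 43/135.
By Bayes' rule, P(Bag 2 | E) = 1/9 / 43/135 = 15/43 ≈ 0.3488.

15/43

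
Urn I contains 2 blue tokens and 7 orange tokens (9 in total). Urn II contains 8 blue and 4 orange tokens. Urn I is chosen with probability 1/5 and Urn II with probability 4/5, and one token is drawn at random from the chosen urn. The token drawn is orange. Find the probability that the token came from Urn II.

P(orange | Urn I) = 7/9; P(orange | Urn II) = 1/3.
P(orange) = 1/5·7/9 + 4/5·1/3 = 19/45.
By Bayes' rule, P(Urn II | orange) = 4/15 / 19/45 = 12/19 ≈ 0.6316.

12/19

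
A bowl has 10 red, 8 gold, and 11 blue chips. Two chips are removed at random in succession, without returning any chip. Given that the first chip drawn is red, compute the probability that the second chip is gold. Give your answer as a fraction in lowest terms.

After removing 1 red, the bowl has 8 gold out of 28 remaining.
P(second is gold | given) = 8/28 = 2/7 ≈ 0.2857.

2/7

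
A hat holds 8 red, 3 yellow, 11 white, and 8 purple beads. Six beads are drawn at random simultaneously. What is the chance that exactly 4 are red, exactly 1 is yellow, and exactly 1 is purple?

16/5655

Unordered draws without replacement: count favorable combinations over C(30,6).
Favorable = C(8,4) · C(3,1) · C(11,0) · C(8,1) = 1680; total = C(30,6) = 593775.
P = 1680/593775 = 16/5655 ≈ 0.0028.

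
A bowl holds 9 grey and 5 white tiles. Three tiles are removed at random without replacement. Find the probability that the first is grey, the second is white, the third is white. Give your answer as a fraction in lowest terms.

15/182

Multiply the conditional probability of each draw in order, without replacement, so each draw removes one from its color and from the total.
P = (9/14) · (5/13) · (4/12) = 15/182 ≈ 0.0824.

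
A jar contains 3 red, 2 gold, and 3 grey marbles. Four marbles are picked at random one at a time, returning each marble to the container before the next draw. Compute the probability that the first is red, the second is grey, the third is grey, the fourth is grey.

Multiply the conditional probability of each draw in order, with replacement (the composition resets each draw).
P = (3/8) · (3/8) · (3/8) · (3/8) = 81/4096 ≈ 0.0198.

81/4096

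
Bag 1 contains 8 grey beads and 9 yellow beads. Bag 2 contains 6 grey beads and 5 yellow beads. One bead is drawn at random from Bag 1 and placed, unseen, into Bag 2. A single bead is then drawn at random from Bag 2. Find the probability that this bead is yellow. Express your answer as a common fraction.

47/102

Condition on how many of the transferred beads are yellow (from Bag 1: 9 yellow of 17; then Bag 2 has 12 total).
  0 yellow: C(9,0)C(8,1)/C(17,1) = 8/17; then P = 5/12
  1 yellow: C(9,1)C(8,0)/C(17,1) = 9/17; then P = 6/12
P(yellow from Bag 2) = 47/102 ≈ 0.4608.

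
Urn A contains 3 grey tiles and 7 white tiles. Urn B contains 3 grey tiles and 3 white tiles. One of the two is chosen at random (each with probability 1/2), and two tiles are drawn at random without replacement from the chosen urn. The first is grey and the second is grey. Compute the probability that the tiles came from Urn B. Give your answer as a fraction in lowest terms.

P(E | Urn A) = 1/15; P(E | Urn B) = 1/5.
P(E) = 1/2·1/15 + 1/2·1/5 = 2/15.
By Bayes' rule, P(Urn B | E) = 1/10 / 2/15 = 3/4 ≈ 0.7500.

3/4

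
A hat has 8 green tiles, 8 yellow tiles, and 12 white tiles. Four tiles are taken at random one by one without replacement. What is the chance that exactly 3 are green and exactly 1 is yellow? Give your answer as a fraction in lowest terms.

Unordered draws without replacement: count favorable combinations over C(28,4).
Favorable = C(8,3) · C(8,1) · C(12,0) = 448; total = C(28,4) = 20475.
P = 448/20475 = 64/2925 ≈ 0.0219.

64/2925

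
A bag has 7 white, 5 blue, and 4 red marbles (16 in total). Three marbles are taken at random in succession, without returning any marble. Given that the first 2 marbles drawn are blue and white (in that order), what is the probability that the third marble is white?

3/7

After removing 1 white, 1 blue, the bag has 6 white out of 14 remaining.
P(third is white | given) = 6/14 = 3/7 ≈ 0.4286.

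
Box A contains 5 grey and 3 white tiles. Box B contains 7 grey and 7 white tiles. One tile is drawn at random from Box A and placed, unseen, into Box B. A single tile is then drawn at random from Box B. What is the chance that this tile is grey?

Condition on how many of the transferred tiles are grey (from Box A: 5 grey of 8; then Box B has 15 total).
  0 grey: C(5,0)C(3,1)/C(8,1) = 3/8; then P = 7/15
  1 grey: C(5,1)C(3,0)/C(8,1) = 5/8; then P = 8/15
P(grey from Box B) = 61/120 ≈ 0.5083.

61/120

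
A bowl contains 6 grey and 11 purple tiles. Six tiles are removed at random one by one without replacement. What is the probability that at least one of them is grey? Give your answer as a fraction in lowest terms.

Use the complement: P(at least one grey) = 1 − P(no grey).
P(none) = C(11,6)/C(17,6) = 462/12376.
So P = 1 − 462/12376 = 851/884 ≈ 0.9627.

851/884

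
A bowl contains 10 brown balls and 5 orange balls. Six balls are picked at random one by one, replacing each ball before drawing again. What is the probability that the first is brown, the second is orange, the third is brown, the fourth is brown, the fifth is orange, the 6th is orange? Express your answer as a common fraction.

8/729

Multiply the conditional probability of each draw in order, with replacement (the composition resets each draw).
P = (10/15) · (5/15) · (10/15) · (10/15) · (5/15) · (5/15) = 8/729 ≈ 0.0110.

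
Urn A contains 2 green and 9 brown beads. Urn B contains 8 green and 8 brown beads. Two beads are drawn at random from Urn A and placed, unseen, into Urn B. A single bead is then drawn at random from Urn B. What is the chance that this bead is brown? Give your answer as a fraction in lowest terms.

Condition on how many of the transferred beads are brown (from Urn A: 9 brown of 11; then Urn B has 18 total).
  0 brown: C(9,0)C(2,2)/C(11,2) = 1/55; then P = 8/18
  1 brown: C(9,1)C(2,1)/C(11,2) = 18/55; then P = 9/18
  2 brown: C(9,2)C(2,0)/C(11,2) = 36/55; then P = 10/18
P(brown from Urn B) = 53/99 ≈ 0.5354.

53/99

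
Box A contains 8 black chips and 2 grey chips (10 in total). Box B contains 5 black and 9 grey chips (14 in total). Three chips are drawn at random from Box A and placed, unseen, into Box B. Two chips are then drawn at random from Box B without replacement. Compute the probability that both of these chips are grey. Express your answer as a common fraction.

311/1020

Condition on how many of the transferred chips are grey (from Box A: 2 grey of 10; then Box B has 17 total).
  0 grey: C(2,0)C(8,3)/C(10,3) = 7/15; then P = C(9,2)/C(17,2) = 9/34
  1 grey: C(2,1)C(8,2)/C(10,3) = 7/15; then P = C(10,2)/C(17,2) = 45/136
  2 grey: C(2,2)C(8,1)/C(10,3) = 1/15; then P = C(11,2)/C(17,2) = 55/136
P(both grey) = 311/1020 ≈ 0.3049.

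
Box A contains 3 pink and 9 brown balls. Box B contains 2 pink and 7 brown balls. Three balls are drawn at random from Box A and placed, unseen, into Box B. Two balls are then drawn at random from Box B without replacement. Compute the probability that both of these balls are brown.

563/968

Condition on how many of the transferred balls are brown (from Box A: 9 brown of 12; then Box B has 12 total).
  0 brown: C(9,0)C(3,3)/C(12,3) = 1/220; then P = C(7,2)/C(12,2) = 7/22
  1 brown: C(9,1)C(3,2)/C(12,3) = 27/220; then P = C(8,2)/C(12,2) = 14/33
  2 brown: C(9,2)C(3,1)/C(12,3) = 27/55; then P = C(9,2)/C(12,2) = 6/11
  3 brown: C(9,3)C(3,0)/C(12,3) = 21/55; then P = C(10,2)/C(12,2) = 15/22
P(both brown) = 563/968 ≈ 0.5816.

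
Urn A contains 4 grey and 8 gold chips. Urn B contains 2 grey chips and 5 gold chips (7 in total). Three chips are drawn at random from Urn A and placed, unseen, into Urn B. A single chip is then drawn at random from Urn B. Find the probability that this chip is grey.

Condition on how many of the transferred chips are grey (from Urn A: 4 grey of 12; then Urn B has 10 total).
  0 grey: C(4,0)C(8,3)/C(12,3) = 14/55; then P = 2/10
  1 grey: C(4,1)C(8,2)/C(12,3) = 28/55; then P = 3/10
  2 grey: C(4,2)C(8,1)/C(12,3) = 12/55; then P = 4/10
  3 grey: C(4,3)C(8,0)/C(12,3) = 1/55; then P = 5/10
P(grey from Urn B) = 3/10 ≈ 0.3000.

3/10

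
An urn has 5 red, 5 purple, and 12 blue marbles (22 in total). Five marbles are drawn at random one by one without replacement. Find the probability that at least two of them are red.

Sum the hypergeometric tail for j = 2,…,5 red marbles.
Favorable = C(5,2)·C(17,3) + C(5,3)·C(17,2) + C(5,4)·C(17,1) + C(5,5)·C(17,0) = 8246; total = C(22,5) = 26334.
P = 8246/26334 = 31/99 ≈ 0.3131.

31/99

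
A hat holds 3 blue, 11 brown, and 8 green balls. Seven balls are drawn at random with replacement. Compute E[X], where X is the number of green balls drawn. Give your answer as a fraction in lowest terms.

By linearity of expectation, E[X] = Σ P(draw i is green); each independent draw has P(green) = 8/22.
E[X] = 7 · 8/22 = 28/11 ≈ 2.5455.

28/11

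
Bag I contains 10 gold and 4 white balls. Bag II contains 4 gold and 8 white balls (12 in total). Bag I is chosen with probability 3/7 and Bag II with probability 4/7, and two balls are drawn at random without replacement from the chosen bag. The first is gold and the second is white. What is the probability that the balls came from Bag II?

P(E | Bag I) = 20/91; P(E | Bag II) = 8/33.
P(E) = 3/7·20/91 + 4/7·8/33 = 4892/21021.
By Bayes' rule, P(Bag II | E) = 32/231 / 4892/21021 = 728/1223 ≈ 0.5953.

728/1223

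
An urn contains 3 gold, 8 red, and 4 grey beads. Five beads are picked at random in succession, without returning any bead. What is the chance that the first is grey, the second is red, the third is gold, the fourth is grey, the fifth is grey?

Multiply the conditional probability of each draw in order, without replacement, so each draw removes one from its color and from the total.
P = (4/15) · (8/14) · (3/13) · (3/12) · (2/11) = 8/5005 ≈ 0.0016.

8/5005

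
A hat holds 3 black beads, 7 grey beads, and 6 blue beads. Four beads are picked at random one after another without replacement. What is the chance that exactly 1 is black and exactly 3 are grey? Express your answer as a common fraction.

3/52

Unordered draws without replacement: count favorable combinations over C(16,4).
Favorable = C(3,1) · C(7,3) · C(6,0) = 105; total = C(16,4) = 1820.
P = 105/1820 = 3/52 ≈ 0.0577.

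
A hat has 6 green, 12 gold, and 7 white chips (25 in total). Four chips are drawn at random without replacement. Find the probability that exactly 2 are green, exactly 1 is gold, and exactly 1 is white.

126/1265

Unordered draws without replacement: count favorable combinations over C(25,4).
Favorable = C(6,2) · C(12,1) · C(7,1) = 1260; total = C(25,4) = 12650.
P = 1260/12650 = 126/1265 ≈ 0.0996.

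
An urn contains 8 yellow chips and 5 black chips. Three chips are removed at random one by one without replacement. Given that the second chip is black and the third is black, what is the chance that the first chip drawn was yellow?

P(first=yellow and the second chip is black and the third is black) = (8/13)·(5/12)·(4/11) = 40/429.
P(E) = Σ over first color = 40/429 + 5/143 = 5/39.
By Bayes, P(first=yellow | E) = 40/429 / 5/39 = 8/11 ≈ 0.7273.

8/11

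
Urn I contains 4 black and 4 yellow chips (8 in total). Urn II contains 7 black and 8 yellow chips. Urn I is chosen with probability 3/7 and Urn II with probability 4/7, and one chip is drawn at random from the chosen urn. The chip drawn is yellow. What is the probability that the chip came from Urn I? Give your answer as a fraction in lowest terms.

P(yellow | Urn I) = 1/2; P(yellow | Urn II) = 8/15.
P(yellow) = 3/7·1/2 + 4/7·8/15 = 109/210.
By Bayes' rule, P(Urn I | yellow) = 3/14 / 109/210 = 45/109 ≈ 0.4128.

45/109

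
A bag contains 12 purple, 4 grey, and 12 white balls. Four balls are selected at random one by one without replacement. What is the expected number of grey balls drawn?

4/7

By linearity of expectation, E[X] = Σ P(draw i is grey); by symmetry each draw (even without replacement) has P(grey) = 4/28.
E[X] = 4 · 4/28 = 4/7 ≈ 0.5714.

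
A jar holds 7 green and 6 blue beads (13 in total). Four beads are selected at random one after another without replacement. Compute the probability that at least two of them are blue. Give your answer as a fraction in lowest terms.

Sum the hypergeometric tail for j = 2,…,4 blue beads.
Favorable = C(6,2)·C(7,2) + C(6,3)·C(7,1) + C(6,4)·C(7,0) = 470; total = C(13,4) = 715.
P = 470/715 = 94/143 ≈ 0.6573.

94/143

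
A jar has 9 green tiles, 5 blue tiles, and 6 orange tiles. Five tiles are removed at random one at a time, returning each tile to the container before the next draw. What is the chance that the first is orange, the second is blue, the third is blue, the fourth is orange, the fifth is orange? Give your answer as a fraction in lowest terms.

Multiply the conditional probability of each draw in order, with replacement (the composition resets each draw).
P = (6/20) · (5/20) · (5/20) · (6/20) · (6/20) = 27/16000 ≈ 0.0017.

27/16000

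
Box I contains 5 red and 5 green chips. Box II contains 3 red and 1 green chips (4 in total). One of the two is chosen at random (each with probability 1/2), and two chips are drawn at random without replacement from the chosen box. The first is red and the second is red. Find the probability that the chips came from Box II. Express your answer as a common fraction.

9/13

P(E | Box I) = 2/9; P(E | Box II) = 1/2.
P(E) = 1/2·2/9 + 1/2·1/2 = 13/36.
By Bayes' rule, P(Box II | E) = 1/4 / 13/36 = 9/13 ≈ 0.6923.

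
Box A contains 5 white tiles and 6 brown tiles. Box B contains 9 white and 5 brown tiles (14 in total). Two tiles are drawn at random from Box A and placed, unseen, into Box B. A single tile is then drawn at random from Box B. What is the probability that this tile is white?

Condition on how many of the transferred tiles are white (from Box A: 5 white of 11; then Box B has 16 total).
  0 white: C(5,0)C(6,2)/C(11,2) = 3/11; then P = 9/16
  1 white: C(5,1)C(6,1)/C(11,2) = 6/11; then P = 10/16
  2 white: C(5,2)C(6,0)/C(11,2) = 2/11; then P = 11/16
P(white from Box B) = 109/176 ≈ 0.6193.

109/176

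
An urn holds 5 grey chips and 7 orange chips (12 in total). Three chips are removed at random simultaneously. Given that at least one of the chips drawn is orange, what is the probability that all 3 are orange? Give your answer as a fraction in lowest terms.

P(all 3 orange) = C(7,3)/C(12,3) = 7/44; P(at least one orange) = 1 − C(5,3)/C(12,3) = 21/22.
Since 'all 3 orange' ⊆ 'at least one orange', P(all 3 | at least one) = 7/44 / 21/22 = 1/6 ≈ 0.1667.

1/6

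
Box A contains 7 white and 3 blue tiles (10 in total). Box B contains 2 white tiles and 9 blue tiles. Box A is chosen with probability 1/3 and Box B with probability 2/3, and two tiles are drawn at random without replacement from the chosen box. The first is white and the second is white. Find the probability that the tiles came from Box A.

P(E | Box A) = 7/15; P(E | Box B) = 1/55.
P(E) = 1/3·7/15 + 2/3·1/55 = 83/495.
By Bayes' rule, P(Box A | E) = 7/45 / 83/495 = 77/83 ≈ 0.9277.

77/83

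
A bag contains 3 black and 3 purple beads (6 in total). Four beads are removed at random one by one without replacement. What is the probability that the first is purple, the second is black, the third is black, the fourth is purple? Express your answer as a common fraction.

1/10

Multiply the conditional probability of each draw in order, without replacement, so each draw removes one from its color and from the total.
P = (3/6) · (3/5) · (2/4) · (2/3) = 1/10 ≈ 0.1000.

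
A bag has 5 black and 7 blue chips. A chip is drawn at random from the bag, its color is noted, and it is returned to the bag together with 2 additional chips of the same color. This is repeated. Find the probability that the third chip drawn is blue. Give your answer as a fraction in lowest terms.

Sum over the four possibilities for the first two draws (blue/not-blue each), tracking how the blue count and total change by +2 per draw.
P(third is blue) = 7/12 ≈ 0.5833. (In a Pólya urn every draw has the same marginal probability 7/12.)

7/12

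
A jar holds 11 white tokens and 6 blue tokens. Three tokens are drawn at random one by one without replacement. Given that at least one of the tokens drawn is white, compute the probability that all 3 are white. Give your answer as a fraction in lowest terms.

1/4

P(all 3 white) = C(11,3)/C(17,3) = 33/136; P(at least one white) = 1 − C(6,3)/C(17,3) = 33/34.
Since 'all 3 white' ⊆ 'at least one white', P(all 3 | at least one) = 33/136 / 33/34 = 1/4 ≈ 0.2500.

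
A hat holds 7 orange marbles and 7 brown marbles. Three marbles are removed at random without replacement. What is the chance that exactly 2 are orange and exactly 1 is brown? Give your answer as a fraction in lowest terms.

21/52

Unordered draws without replacement: count favorable combinations over C(14,3).
Favorable = C(7,2) · C(7,1) = 147; total = C(14,3) = 364.
P = 147/364 = 21/52 ≈ 0.4038.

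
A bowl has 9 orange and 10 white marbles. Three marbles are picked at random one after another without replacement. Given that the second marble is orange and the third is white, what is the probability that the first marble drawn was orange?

8/17

P(first=orange and the second marble is orange and the third is white) = (9/19)·(8/18)·(10/17) = 40/323.
P(E) = Σ over first color = 40/323 + 45/323 = 5/19.
By Bayes, P(first=orange | E) = 40/323 / 5/19 = 8/17 ≈ 0.4706.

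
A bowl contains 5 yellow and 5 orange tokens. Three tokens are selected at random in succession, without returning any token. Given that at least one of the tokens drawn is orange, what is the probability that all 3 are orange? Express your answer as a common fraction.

P(all 3 orange) = C(5,3)/C(10,3) = 1/12; P(at least one orange) = 1 − C(5,3)/C(10,3) = 11/12.
Since 'all 3 orange' ⊆ 'at least one orange', P(all 3 | at least one) = 1/12 / 11/12 = 1/11 ≈ 0.0909.

1/11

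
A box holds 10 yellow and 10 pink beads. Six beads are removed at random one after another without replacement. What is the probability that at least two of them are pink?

1201/1292

Sum the hypergeometric tail for j = 2,…,6 pink beads.
Favorable = C(10,2)·C(10,4) + C(10,3)·C(10,3) + C(10,4)·C(10,2) + C(10,5)·C(10,1) + C(10,6)·C(10,0) = 36030; total = C(20,6) = 38760.
P = 36030/38760 = 1201/1292 ≈ 0.9296.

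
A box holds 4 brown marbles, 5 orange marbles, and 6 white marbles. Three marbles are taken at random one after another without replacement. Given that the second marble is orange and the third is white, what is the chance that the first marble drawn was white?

5/13

P(first=white and the second marble is orange and the third is white) = (6/15)·(5/14)·(5/13) = 5/91.
P(E) = Σ over first color = 4/91 + 4/91 + 5/91 = 1/7.
By Bayes, P(first=white | E) = 5/91 / 1/7 = 5/13 ≈ 0.3846.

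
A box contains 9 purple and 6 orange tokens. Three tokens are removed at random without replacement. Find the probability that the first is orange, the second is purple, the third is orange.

Multiply the conditional probability of each draw in order, without replacement, so each draw removes one from its color and from the total.
P = (6/15) · (9/14) · (5/13) = 9/91 ≈ 0.0989.

9/91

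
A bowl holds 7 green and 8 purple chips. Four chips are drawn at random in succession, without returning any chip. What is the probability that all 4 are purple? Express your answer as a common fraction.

2/39

Unordered draws without replacement: count favorable combinations over C(15,4).
Favorable = C(7,0) · C(8,4) = 70; total = C(15,4) = 1365.
P = 70/1365 = 2/39 ≈ 0.0513.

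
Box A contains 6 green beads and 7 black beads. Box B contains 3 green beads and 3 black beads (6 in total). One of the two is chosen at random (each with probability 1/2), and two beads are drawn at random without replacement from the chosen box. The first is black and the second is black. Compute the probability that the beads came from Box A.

35/61

P(E | Box A) = 7/26; P(E | Box B) = 1/5.
P(E) = 1/2·7/26 + 1/2·1/5 = 61/260.
By Bayes' rule, P(Box A | E) = 7/52 / 61/260 = 35/61 ≈ 0.5738.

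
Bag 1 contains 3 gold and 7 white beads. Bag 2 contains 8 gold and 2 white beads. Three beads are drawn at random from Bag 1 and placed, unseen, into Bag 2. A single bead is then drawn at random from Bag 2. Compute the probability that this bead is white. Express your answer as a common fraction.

41/130

Condition on how many of the transferred beads are white (from Bag 1: 7 white of 10; then Bag 2 has 13 total).
  0 white: C(7,0)C(3,3)/C(10,3) = 1/120; then P = 2/13
  1 white: C(7,1)C(3,2)/C(10,3) = 7/40; then P = 3/13
  2 white: C(7,2)C(3,1)/C(10,3) = 21/40; then P = 4/13
  3 white: C(7,3)C(3,0)/C(10,3) = 7/24; then P = 5/13
P(white from Bag 2) = 41/130 ≈ 0.3154.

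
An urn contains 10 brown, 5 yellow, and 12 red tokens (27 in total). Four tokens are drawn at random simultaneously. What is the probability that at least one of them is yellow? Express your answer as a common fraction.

2047/3510

Use the complement: P(at least one yellow) = 1 − P(no yellow).
P(none) = C(22,4)/C(27,4) = 7315/17550.
So P = 1 − 7315/17550 = 2047/3510 ≈ 0.5832.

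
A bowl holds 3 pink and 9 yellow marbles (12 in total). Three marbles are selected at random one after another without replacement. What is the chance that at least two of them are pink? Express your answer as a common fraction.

7/55

Sum the hypergeometric tail for j = 2,…,3 pink marbles.
Favorable = C(3,2)·C(9,1) + C(3,3)·C(9,0) = 28; total = C(12,3) = 220.
P = 28/220 = 7/55 ≈ 0.1273.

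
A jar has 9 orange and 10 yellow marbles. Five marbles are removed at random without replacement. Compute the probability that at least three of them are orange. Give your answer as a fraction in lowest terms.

Sum the hypergeometric tail for j = 3,…,5 orange marbles.
Favorable = C(9,3)·C(10,2) + C(9,4)·C(10,1) + C(9,5)·C(10,0) = 5166; total = C(19,5) = 11628.
P = 5166/11628 = 287/646 ≈ 0.4443.

287/646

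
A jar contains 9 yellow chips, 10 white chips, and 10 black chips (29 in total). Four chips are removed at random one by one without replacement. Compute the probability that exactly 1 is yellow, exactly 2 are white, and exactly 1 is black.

Unordered draws without replacement: count favorable combinations over C(29,4).
Favorable = C(9,1) · C(10,2) · C(10,1) = 4050; total = C(29,4) = 23751.
P = 4050/23751 = 450/2639 ≈ 0.1705.

450/2639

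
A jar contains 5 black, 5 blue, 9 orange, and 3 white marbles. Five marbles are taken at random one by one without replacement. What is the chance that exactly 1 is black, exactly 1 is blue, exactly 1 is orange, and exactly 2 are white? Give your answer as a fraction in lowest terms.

75/2926

Unordered draws without replacement: count favorable combinations over C(22,5).
Favorable = C(5,1) · C(5,1) · C(9,1) · C(3,2) = 675; total = C(22,5) = 26334.
P = 675/26334 = 75/2926 ≈ 0.0256.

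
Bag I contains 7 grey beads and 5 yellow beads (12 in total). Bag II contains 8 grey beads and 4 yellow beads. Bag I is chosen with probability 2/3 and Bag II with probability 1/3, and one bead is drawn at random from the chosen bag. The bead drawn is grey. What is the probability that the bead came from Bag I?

7/11

P(grey | Bag I) = 7/12; P(grey | Bag II) = 2/3.
P(grey) = 2/3·7/12 + 1/3·2/3 = 11/18.
By Bayes' rule, P(Bag I | grey) = 7/18 / 11/18 = 7/11 ≈ 0.6364.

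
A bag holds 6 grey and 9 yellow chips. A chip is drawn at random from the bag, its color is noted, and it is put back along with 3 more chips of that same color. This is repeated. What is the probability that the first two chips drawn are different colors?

Either grey then yellow, or yellow then grey; after the first draw the total is 18.
P = (6/15)·(9/18) + (9/15)·(6/18) = 2/5 ≈ 0.4000.

2/5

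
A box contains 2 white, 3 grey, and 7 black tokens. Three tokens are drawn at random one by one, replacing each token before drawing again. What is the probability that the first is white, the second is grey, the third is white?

1/144

Multiply the conditional probability of each draw in order, with replacement (the composition resets each draw).
P = (2/12) · (3/12) · (2/12) = 1/144 ≈ 0.0069.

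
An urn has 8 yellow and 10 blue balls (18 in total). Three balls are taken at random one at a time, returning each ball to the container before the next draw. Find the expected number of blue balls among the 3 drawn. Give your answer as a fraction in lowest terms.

5/3

By linearity of expectation, E[X] = Σ P(draw i is blue); each independent draw has P(blue) = 10/18.
E[X] = 3 · 10/18 = 5/3 ≈ 1.6667.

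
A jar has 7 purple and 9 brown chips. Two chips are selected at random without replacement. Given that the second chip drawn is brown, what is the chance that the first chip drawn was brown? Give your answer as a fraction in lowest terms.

8/15

P(first=brown and the second chip drawn is brown) = (9/16)·(8/15) = 3/10.
P(the second chip drawn is brown) = Σ over first color = 21/80 + 3/10 = 9/16.
By Bayes, P(first=brown | the second chip drawn is brown) = 3/10 / 9/16 = 8/15 ≈ 0.5333.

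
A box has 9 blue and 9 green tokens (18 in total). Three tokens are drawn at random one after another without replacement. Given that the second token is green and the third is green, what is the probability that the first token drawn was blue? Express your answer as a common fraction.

P(first=blue and the second token is green and the third is green) = (9/18)·(9/17)·(8/16) = 9/68.
P(E) = Σ over first color = 9/68 + 7/68 = 4/17.
By Bayes, P(first=blue | E) = 9/68 / 4/17 = 9/16 ≈ 0.5625.

9/16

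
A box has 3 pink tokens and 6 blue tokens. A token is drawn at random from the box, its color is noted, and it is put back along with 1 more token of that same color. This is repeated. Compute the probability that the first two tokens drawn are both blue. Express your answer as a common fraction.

7/15

After a blue draw the box holds 7 blue out of 10.
P = (6/9)·(7/10) = 7/15 ≈ 0.4667.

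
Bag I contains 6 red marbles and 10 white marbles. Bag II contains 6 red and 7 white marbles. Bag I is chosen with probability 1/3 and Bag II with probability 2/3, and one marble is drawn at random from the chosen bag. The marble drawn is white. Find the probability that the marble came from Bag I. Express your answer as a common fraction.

P(white | Bag I) = 5/8; P(white | Bag II) = 7/13.
P(white) = 1/3·5/8 + 2/3·7/13 = 59/104.
By Bayes' rule, P(Bag I | white) = 5/24 / 59/104 = 65/177 ≈ 0.3672.

65/177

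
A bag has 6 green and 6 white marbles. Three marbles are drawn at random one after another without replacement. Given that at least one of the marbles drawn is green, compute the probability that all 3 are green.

1/10

P(all 3 green) = C(6,3)/C(12,3) = 1/11; P(at least one green) = 1 − C(6,3)/C(12,3) = 10/11.
Since 'all 3 green' ⊆ 'at least one green', P(all 3 | at least one) = 1/11 / 10/11 = 1/10 ≈ 0.1000.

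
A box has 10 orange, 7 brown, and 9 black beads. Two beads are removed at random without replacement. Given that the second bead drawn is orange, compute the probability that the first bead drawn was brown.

7/25

P(first=brown and the second bead drawn is orange) = (7/26)·(10/25) = 7/65.
P(the second bead drawn is orange) = Σ over first color = 9/65 + 7/65 + 9/65 = 5/13.
By Bayes, P(first=brown | the second bead drawn is orange) = 7/65 / 5/13 = 7/25 ≈ 0.2800.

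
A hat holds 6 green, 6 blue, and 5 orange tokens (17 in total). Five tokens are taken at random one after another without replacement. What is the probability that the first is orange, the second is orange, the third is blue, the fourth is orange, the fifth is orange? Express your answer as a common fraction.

3/3094

Multiply the conditional probability of each draw in order, without replacement, so each draw removes one from its color and from the total.
P = (5/17) · (4/16) · (6/15) · (3/14) · (2/13) = 3/3094 ≈ 0.0010.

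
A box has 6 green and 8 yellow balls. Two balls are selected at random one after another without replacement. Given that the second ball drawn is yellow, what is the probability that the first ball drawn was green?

P(first=green and the second ball drawn is yellow) = (6/14)·(8/13) = 24/91.
P(the second ball drawn is yellow) = Σ over first color = 24/91 + 4/13 = 4/7.
By Bayes, P(first=green | the second ball drawn is yellow) = 24/91 / 4/7 = 6/13 ≈ 0.4615.

6/13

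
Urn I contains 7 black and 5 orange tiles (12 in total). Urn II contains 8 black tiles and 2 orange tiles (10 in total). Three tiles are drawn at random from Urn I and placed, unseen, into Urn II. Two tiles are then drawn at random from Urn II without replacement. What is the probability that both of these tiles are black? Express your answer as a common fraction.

315/572

Condition on how many of the transferred tiles are black (from Urn I: 7 black of 12; then Urn II has 13 total).
  0 black: C(7,0)C(5,3)/C(12,3) = 1/22; then P = C(8,2)/C(13,2) = 14/39
  1 black: C(7,1)C(5,2)/C(12,3) = 7/22; then P = C(9,2)/C(13,2) = 6/13
  2 black: C(7,2)C(5,1)/C(12,3) = 21/44; then P = C(10,2)/C(13,2) = 15/26
  3 black: C(7,3)C(5,0)/C(12,3) = 7/44; then P = C(11,2)/C(13,2) = 55/78
P(both black) = 315/572 ≈ 0.5507.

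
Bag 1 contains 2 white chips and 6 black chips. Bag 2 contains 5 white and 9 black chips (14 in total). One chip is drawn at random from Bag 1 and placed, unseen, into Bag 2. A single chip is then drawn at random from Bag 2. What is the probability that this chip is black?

13/20

Condition on how many of the transferred chips are black (from Bag 1: 6 black of 8; then Bag 2 has 15 total).
  0 black: C(6,0)C(2,1)/C(8,1) = 1/4; then P = 9/15
  1 black: C(6,1)C(2,0)/C(8,1) = 3/4; then P = 10/15
P(black from Bag 2) = 13/20 ≈ 0.6500.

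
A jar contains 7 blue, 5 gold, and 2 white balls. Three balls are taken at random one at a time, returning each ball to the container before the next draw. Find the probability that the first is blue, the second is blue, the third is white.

1/28

Multiply the conditional probability of each draw in order, with replacement (the composition resets each draw).
P = (7/14) · (7/14) · (2/14) = 1/28 ≈ 0.0357.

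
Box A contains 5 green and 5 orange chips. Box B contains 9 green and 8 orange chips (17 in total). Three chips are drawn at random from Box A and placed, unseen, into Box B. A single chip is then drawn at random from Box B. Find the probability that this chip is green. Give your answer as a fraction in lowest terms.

Condition on how many of the transferred chips are green (from Box A: 5 green of 10; then Box B has 20 total).
  0 green: C(5,0)C(5,3)/C(10,3) = 1/12; then P = 9/20
  1 green: C(5,1)C(5,2)/C(10,3) = 5/12; then P = 10/20
  2 green: C(5,2)C(5,1)/C(10,3) = 5/12; then P = 11/20
  3 green: C(5,3)C(5,0)/C(10,3) = 1/12; then P = 12/20
P(green from Box B) = 21/40 ≈ 0.5250.

21/40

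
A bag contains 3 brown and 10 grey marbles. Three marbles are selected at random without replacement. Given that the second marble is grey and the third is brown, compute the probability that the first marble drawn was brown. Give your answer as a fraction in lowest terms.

P(first=brown and the second marble is grey and the third is brown) = (3/13)·(10/12)·(2/11) = 5/143.
P(E) = Σ over first color = 5/143 + 45/286 = 5/26.
By Bayes, P(first=brown | E) = 5/143 / 5/26 = 2/11 ≈ 0.1818.

2/11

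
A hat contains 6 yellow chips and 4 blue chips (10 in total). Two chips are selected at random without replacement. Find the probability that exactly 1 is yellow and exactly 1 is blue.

Unordered draws without replacement: count favorable combinations over C(10,2).
Favorable = C(6,1) · C(4,1) = 24; total = C(10,2) = 45.
P = 24/45 = 8/15 ≈ 0.5333.

8/15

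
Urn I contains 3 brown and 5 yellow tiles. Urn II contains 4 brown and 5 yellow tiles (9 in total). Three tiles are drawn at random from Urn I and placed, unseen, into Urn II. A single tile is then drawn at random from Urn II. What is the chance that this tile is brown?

Condition on how many of the transferred tiles are brown (from Urn I: 3 brown of 8; then Urn II has 12 total).
  0 brown: C(3,0)C(5,3)/C(8,3) = 5/28; then P = 4/12
  1 brown: C(3,1)C(5,2)/C(8,3) = 15/28; then P = 5/12
  2 brown: C(3,2)C(5,1)/C(8,3) = 15/56; then P = 6/12
  3 brown: C(3,3)C(5,0)/C(8,3) = 1/56; then P = 7/12
P(brown from Urn II) = 41/96 ≈ 0.4271.

41/96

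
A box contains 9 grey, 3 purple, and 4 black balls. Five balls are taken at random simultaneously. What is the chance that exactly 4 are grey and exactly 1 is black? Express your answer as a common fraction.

Unordered draws without replacement: count favorable combinations over C(16,5).
Favorable = C(9,4) · C(3,0) · C(4,1) = 504; total = C(16,5) = 4368.
P = 504/4368 = 3/26 ≈ 0.1154.

3/26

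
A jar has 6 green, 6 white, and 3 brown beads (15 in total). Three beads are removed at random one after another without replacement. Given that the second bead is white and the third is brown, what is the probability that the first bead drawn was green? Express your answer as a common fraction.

6/13

P(first=green and the second bead is white and the third is brown) = (6/15)·(6/14)·(3/13) = 18/455.
P(E) = Σ over first color = 18/455 + 3/91 + 6/455 = 3/35.
By Bayes, P(first=green | E) = 18/455 / 3/35 = 6/13 ≈ 0.4615.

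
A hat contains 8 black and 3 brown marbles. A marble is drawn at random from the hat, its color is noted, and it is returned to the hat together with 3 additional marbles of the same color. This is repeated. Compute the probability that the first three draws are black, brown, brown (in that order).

Track the composition after each reinforcement of +3.
P = (8/11) · (3/14) · (6/17) = 72/1309 ≈ 0.0550.

72/1309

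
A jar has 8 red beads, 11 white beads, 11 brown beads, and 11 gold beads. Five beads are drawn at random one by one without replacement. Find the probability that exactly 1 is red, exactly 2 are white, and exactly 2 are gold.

12100/374699

Unordered draws without replacement: count favorable combinations over C(41,5).
Favorable = C(8,1) · C(11,2) · C(11,0) · C(11,2) = 24200; total = C(41,5) = 749398.
P = 24200/749398 = 12100/374699 ≈ 0.0323.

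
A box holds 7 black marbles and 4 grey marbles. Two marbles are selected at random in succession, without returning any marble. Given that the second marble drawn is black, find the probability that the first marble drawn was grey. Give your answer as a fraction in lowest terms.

P(first=grey and the second marble drawn is black) = (4/11)·(7/10) = 14/55.
P(the second marble drawn is black) = Σ over first color = 21/55 + 14/55 = 7/11.
By Bayes, P(first=grey | the second marble drawn is black) = 14/55 / 7/11 = 2/5 ≈ 0.4000.

2/5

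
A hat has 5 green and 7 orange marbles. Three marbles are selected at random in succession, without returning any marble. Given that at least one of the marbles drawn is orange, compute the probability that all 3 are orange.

1/6

P(all 3 orange) = C(7,3)/C(12,3) = 7/44; P(at least one orange) = 1 − C(5,3)/C(12,3) = 21/22.
Since 'all 3 orange' ⊆ 'at least one orange', P(all 3 | at least one) = 7/44 / 21/22 = 1/6 ≈ 0.1667.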